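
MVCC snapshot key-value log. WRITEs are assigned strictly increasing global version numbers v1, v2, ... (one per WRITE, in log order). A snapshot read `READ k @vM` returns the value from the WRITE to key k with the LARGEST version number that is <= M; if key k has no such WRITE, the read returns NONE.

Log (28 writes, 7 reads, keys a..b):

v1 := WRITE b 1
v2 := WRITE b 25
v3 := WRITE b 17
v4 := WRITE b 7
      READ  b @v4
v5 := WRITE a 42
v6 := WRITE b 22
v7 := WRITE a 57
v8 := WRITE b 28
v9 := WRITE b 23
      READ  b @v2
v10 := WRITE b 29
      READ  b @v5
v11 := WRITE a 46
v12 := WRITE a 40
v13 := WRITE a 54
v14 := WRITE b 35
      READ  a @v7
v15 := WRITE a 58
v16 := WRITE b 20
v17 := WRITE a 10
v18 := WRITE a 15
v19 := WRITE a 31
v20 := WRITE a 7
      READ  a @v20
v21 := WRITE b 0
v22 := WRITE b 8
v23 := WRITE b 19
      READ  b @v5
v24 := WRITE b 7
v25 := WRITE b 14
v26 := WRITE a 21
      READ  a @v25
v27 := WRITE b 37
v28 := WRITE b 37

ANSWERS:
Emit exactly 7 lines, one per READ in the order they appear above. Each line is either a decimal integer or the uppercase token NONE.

Answer: 7
25
7
57
7
7
7

Derivation:
v1: WRITE b=1  (b history now [(1, 1)])
v2: WRITE b=25  (b history now [(1, 1), (2, 25)])
v3: WRITE b=17  (b history now [(1, 1), (2, 25), (3, 17)])
v4: WRITE b=7  (b history now [(1, 1), (2, 25), (3, 17), (4, 7)])
READ b @v4: history=[(1, 1), (2, 25), (3, 17), (4, 7)] -> pick v4 -> 7
v5: WRITE a=42  (a history now [(5, 42)])
v6: WRITE b=22  (b history now [(1, 1), (2, 25), (3, 17), (4, 7), (6, 22)])
v7: WRITE a=57  (a history now [(5, 42), (7, 57)])
v8: WRITE b=28  (b history now [(1, 1), (2, 25), (3, 17), (4, 7), (6, 22), (8, 28)])
v9: WRITE b=23  (b history now [(1, 1), (2, 25), (3, 17), (4, 7), (6, 22), (8, 28), (9, 23)])
READ b @v2: history=[(1, 1), (2, 25), (3, 17), (4, 7), (6, 22), (8, 28), (9, 23)] -> pick v2 -> 25
v10: WRITE b=29  (b history now [(1, 1), (2, 25), (3, 17), (4, 7), (6, 22), (8, 28), (9, 23), (10, 29)])
READ b @v5: history=[(1, 1), (2, 25), (3, 17), (4, 7), (6, 22), (8, 28), (9, 23), (10, 29)] -> pick v4 -> 7
v11: WRITE a=46  (a history now [(5, 42), (7, 57), (11, 46)])
v12: WRITE a=40  (a history now [(5, 42), (7, 57), (11, 46), (12, 40)])
v13: WRITE a=54  (a history now [(5, 42), (7, 57), (11, 46), (12, 40), (13, 54)])
v14: WRITE b=35  (b history now [(1, 1), (2, 25), (3, 17), (4, 7), (6, 22), (8, 28), (9, 23), (10, 29), (14, 35)])
READ a @v7: history=[(5, 42), (7, 57), (11, 46), (12, 40), (13, 54)] -> pick v7 -> 57
v15: WRITE a=58  (a history now [(5, 42), (7, 57), (11, 46), (12, 40), (13, 54), (15, 58)])
v16: WRITE b=20  (b history now [(1, 1), (2, 25), (3, 17), (4, 7), (6, 22), (8, 28), (9, 23), (10, 29), (14, 35), (16, 20)])
v17: WRITE a=10  (a history now [(5, 42), (7, 57), (11, 46), (12, 40), (13, 54), (15, 58), (17, 10)])
v18: WRITE a=15  (a history now [(5, 42), (7, 57), (11, 46), (12, 40), (13, 54), (15, 58), (17, 10), (18, 15)])
v19: WRITE a=31  (a history now [(5, 42), (7, 57), (11, 46), (12, 40), (13, 54), (15, 58), (17, 10), (18, 15), (19, 31)])
v20: WRITE a=7  (a history now [(5, 42), (7, 57), (11, 46), (12, 40), (13, 54), (15, 58), (17, 10), (18, 15), (19, 31), (20, 7)])
READ a @v20: history=[(5, 42), (7, 57), (11, 46), (12, 40), (13, 54), (15, 58), (17, 10), (18, 15), (19, 31), (20, 7)] -> pick v20 -> 7
v21: WRITE b=0  (b history now [(1, 1), (2, 25), (3, 17), (4, 7), (6, 22), (8, 28), (9, 23), (10, 29), (14, 35), (16, 20), (21, 0)])
v22: WRITE b=8  (b history now [(1, 1), (2, 25), (3, 17), (4, 7), (6, 22), (8, 28), (9, 23), (10, 29), (14, 35), (16, 20), (21, 0), (22, 8)])
v23: WRITE b=19  (b history now [(1, 1), (2, 25), (3, 17), (4, 7), (6, 22), (8, 28), (9, 23), (10, 29), (14, 35), (16, 20), (21, 0), (22, 8), (23, 19)])
READ b @v5: history=[(1, 1), (2, 25), (3, 17), (4, 7), (6, 22), (8, 28), (9, 23), (10, 29), (14, 35), (16, 20), (21, 0), (22, 8), (23, 19)] -> pick v4 -> 7
v24: WRITE b=7  (b history now [(1, 1), (2, 25), (3, 17), (4, 7), (6, 22), (8, 28), (9, 23), (10, 29), (14, 35), (16, 20), (21, 0), (22, 8), (23, 19), (24, 7)])
v25: WRITE b=14  (b history now [(1, 1), (2, 25), (3, 17), (4, 7), (6, 22), (8, 28), (9, 23), (10, 29), (14, 35), (16, 20), (21, 0), (22, 8), (23, 19), (24, 7), (25, 14)])
v26: WRITE a=21  (a history now [(5, 42), (7, 57), (11, 46), (12, 40), (13, 54), (15, 58), (17, 10), (18, 15), (19, 31), (20, 7), (26, 21)])
READ a @v25: history=[(5, 42), (7, 57), (11, 46), (12, 40), (13, 54), (15, 58), (17, 10), (18, 15), (19, 31), (20, 7), (26, 21)] -> pick v20 -> 7
v27: WRITE b=37  (b history now [(1, 1), (2, 25), (3, 17), (4, 7), (6, 22), (8, 28), (9, 23), (10, 29), (14, 35), (16, 20), (21, 0), (22, 8), (23, 19), (24, 7), (25, 14), (27, 37)])
v28: WRITE b=37  (b history now [(1, 1), (2, 25), (3, 17), (4, 7), (6, 22), (8, 28), (9, 23), (10, 29), (14, 35), (16, 20), (21, 0), (22, 8), (23, 19), (24, 7), (25, 14), (27, 37), (28, 37)])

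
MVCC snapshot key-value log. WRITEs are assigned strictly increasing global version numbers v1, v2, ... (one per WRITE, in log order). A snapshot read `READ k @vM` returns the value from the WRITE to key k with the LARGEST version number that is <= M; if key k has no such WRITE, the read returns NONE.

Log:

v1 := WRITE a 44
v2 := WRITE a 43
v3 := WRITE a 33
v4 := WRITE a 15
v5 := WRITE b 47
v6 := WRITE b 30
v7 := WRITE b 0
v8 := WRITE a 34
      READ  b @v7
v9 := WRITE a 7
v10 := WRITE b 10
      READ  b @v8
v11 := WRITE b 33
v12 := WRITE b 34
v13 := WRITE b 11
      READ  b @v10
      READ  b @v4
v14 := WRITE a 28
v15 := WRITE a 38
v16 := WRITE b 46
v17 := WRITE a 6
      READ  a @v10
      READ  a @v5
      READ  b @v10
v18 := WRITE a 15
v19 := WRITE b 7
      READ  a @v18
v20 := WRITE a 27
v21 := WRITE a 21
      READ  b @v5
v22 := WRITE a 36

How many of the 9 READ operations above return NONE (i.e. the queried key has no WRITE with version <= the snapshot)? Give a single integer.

v1: WRITE a=44  (a history now [(1, 44)])
v2: WRITE a=43  (a history now [(1, 44), (2, 43)])
v3: WRITE a=33  (a history now [(1, 44), (2, 43), (3, 33)])
v4: WRITE a=15  (a history now [(1, 44), (2, 43), (3, 33), (4, 15)])
v5: WRITE b=47  (b history now [(5, 47)])
v6: WRITE b=30  (b history now [(5, 47), (6, 30)])
v7: WRITE b=0  (b history now [(5, 47), (6, 30), (7, 0)])
v8: WRITE a=34  (a history now [(1, 44), (2, 43), (3, 33), (4, 15), (8, 34)])
READ b @v7: history=[(5, 47), (6, 30), (7, 0)] -> pick v7 -> 0
v9: WRITE a=7  (a history now [(1, 44), (2, 43), (3, 33), (4, 15), (8, 34), (9, 7)])
v10: WRITE b=10  (b history now [(5, 47), (6, 30), (7, 0), (10, 10)])
READ b @v8: history=[(5, 47), (6, 30), (7, 0), (10, 10)] -> pick v7 -> 0
v11: WRITE b=33  (b history now [(5, 47), (6, 30), (7, 0), (10, 10), (11, 33)])
v12: WRITE b=34  (b history now [(5, 47), (6, 30), (7, 0), (10, 10), (11, 33), (12, 34)])
v13: WRITE b=11  (b history now [(5, 47), (6, 30), (7, 0), (10, 10), (11, 33), (12, 34), (13, 11)])
READ b @v10: history=[(5, 47), (6, 30), (7, 0), (10, 10), (11, 33), (12, 34), (13, 11)] -> pick v10 -> 10
READ b @v4: history=[(5, 47), (6, 30), (7, 0), (10, 10), (11, 33), (12, 34), (13, 11)] -> no version <= 4 -> NONE
v14: WRITE a=28  (a history now [(1, 44), (2, 43), (3, 33), (4, 15), (8, 34), (9, 7), (14, 28)])
v15: WRITE a=38  (a history now [(1, 44), (2, 43), (3, 33), (4, 15), (8, 34), (9, 7), (14, 28), (15, 38)])
v16: WRITE b=46  (b history now [(5, 47), (6, 30), (7, 0), (10, 10), (11, 33), (12, 34), (13, 11), (16, 46)])
v17: WRITE a=6  (a history now [(1, 44), (2, 43), (3, 33), (4, 15), (8, 34), (9, 7), (14, 28), (15, 38), (17, 6)])
READ a @v10: history=[(1, 44), (2, 43), (3, 33), (4, 15), (8, 34), (9, 7), (14, 28), (15, 38), (17, 6)] -> pick v9 -> 7
READ a @v5: history=[(1, 44), (2, 43), (3, 33), (4, 15), (8, 34), (9, 7), (14, 28), (15, 38), (17, 6)] -> pick v4 -> 15
READ b @v10: history=[(5, 47), (6, 30), (7, 0), (10, 10), (11, 33), (12, 34), (13, 11), (16, 46)] -> pick v10 -> 10
v18: WRITE a=15  (a history now [(1, 44), (2, 43), (3, 33), (4, 15), (8, 34), (9, 7), (14, 28), (15, 38), (17, 6), (18, 15)])
v19: WRITE b=7  (b history now [(5, 47), (6, 30), (7, 0), (10, 10), (11, 33), (12, 34), (13, 11), (16, 46), (19, 7)])
READ a @v18: history=[(1, 44), (2, 43), (3, 33), (4, 15), (8, 34), (9, 7), (14, 28), (15, 38), (17, 6), (18, 15)] -> pick v18 -> 15
v20: WRITE a=27  (a history now [(1, 44), (2, 43), (3, 33), (4, 15), (8, 34), (9, 7), (14, 28), (15, 38), (17, 6), (18, 15), (20, 27)])
v21: WRITE a=21  (a history now [(1, 44), (2, 43), (3, 33), (4, 15), (8, 34), (9, 7), (14, 28), (15, 38), (17, 6), (18, 15), (20, 27), (21, 21)])
READ b @v5: history=[(5, 47), (6, 30), (7, 0), (10, 10), (11, 33), (12, 34), (13, 11), (16, 46), (19, 7)] -> pick v5 -> 47
v22: WRITE a=36  (a history now [(1, 44), (2, 43), (3, 33), (4, 15), (8, 34), (9, 7), (14, 28), (15, 38), (17, 6), (18, 15), (20, 27), (21, 21), (22, 36)])
Read results in order: ['0', '0', '10', 'NONE', '7', '15', '10', '15', '47']
NONE count = 1

Answer: 1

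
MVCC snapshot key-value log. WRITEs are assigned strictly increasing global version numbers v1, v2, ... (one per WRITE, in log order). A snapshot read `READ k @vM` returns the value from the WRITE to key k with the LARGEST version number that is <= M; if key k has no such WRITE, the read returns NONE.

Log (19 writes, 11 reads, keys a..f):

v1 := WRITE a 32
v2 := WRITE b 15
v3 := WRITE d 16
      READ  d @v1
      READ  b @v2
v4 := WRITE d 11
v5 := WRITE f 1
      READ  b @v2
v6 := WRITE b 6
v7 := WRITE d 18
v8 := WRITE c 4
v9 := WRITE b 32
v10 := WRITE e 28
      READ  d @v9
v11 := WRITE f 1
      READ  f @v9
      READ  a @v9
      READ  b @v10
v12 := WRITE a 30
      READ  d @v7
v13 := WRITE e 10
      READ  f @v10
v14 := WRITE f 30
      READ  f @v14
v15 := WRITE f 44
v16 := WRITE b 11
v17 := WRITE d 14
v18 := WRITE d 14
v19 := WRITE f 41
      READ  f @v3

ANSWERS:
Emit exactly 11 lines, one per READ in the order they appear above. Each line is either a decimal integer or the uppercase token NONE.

v1: WRITE a=32  (a history now [(1, 32)])
v2: WRITE b=15  (b history now [(2, 15)])
v3: WRITE d=16  (d history now [(3, 16)])
READ d @v1: history=[(3, 16)] -> no version <= 1 -> NONE
READ b @v2: history=[(2, 15)] -> pick v2 -> 15
v4: WRITE d=11  (d history now [(3, 16), (4, 11)])
v5: WRITE f=1  (f history now [(5, 1)])
READ b @v2: history=[(2, 15)] -> pick v2 -> 15
v6: WRITE b=6  (b history now [(2, 15), (6, 6)])
v7: WRITE d=18  (d history now [(3, 16), (4, 11), (7, 18)])
v8: WRITE c=4  (c history now [(8, 4)])
v9: WRITE b=32  (b history now [(2, 15), (6, 6), (9, 32)])
v10: WRITE e=28  (e history now [(10, 28)])
READ d @v9: history=[(3, 16), (4, 11), (7, 18)] -> pick v7 -> 18
v11: WRITE f=1  (f history now [(5, 1), (11, 1)])
READ f @v9: history=[(5, 1), (11, 1)] -> pick v5 -> 1
READ a @v9: history=[(1, 32)] -> pick v1 -> 32
READ b @v10: history=[(2, 15), (6, 6), (9, 32)] -> pick v9 -> 32
v12: WRITE a=30  (a history now [(1, 32), (12, 30)])
READ d @v7: history=[(3, 16), (4, 11), (7, 18)] -> pick v7 -> 18
v13: WRITE e=10  (e history now [(10, 28), (13, 10)])
READ f @v10: history=[(5, 1), (11, 1)] -> pick v5 -> 1
v14: WRITE f=30  (f history now [(5, 1), (11, 1), (14, 30)])
READ f @v14: history=[(5, 1), (11, 1), (14, 30)] -> pick v14 -> 30
v15: WRITE f=44  (f history now [(5, 1), (11, 1), (14, 30), (15, 44)])
v16: WRITE b=11  (b history now [(2, 15), (6, 6), (9, 32), (16, 11)])
v17: WRITE d=14  (d history now [(3, 16), (4, 11), (7, 18), (17, 14)])
v18: WRITE d=14  (d history now [(3, 16), (4, 11), (7, 18), (17, 14), (18, 14)])
v19: WRITE f=41  (f history now [(5, 1), (11, 1), (14, 30), (15, 44), (19, 41)])
READ f @v3: history=[(5, 1), (11, 1), (14, 30), (15, 44), (19, 41)] -> no version <= 3 -> NONE

Answer: NONE
15
15
18
1
32
32
18
1
30
NONE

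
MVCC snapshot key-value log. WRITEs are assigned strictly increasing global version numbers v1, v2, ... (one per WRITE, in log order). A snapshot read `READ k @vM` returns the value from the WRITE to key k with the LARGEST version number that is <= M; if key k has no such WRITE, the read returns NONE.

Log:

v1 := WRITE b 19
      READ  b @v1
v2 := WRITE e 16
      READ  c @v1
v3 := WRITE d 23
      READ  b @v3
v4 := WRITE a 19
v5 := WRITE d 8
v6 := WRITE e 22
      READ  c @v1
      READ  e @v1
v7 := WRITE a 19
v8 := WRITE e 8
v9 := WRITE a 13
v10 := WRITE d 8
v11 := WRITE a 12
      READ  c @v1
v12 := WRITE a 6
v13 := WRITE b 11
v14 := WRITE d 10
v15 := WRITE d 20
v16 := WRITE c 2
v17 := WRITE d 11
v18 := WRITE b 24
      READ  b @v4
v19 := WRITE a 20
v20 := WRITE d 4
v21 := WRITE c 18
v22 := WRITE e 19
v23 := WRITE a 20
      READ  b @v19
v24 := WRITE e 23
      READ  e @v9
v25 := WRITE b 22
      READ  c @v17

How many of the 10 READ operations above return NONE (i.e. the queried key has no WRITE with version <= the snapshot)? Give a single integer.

Answer: 4

Derivation:
v1: WRITE b=19  (b history now [(1, 19)])
READ b @v1: history=[(1, 19)] -> pick v1 -> 19
v2: WRITE e=16  (e history now [(2, 16)])
READ c @v1: history=[] -> no version <= 1 -> NONE
v3: WRITE d=23  (d history now [(3, 23)])
READ b @v3: history=[(1, 19)] -> pick v1 -> 19
v4: WRITE a=19  (a history now [(4, 19)])
v5: WRITE d=8  (d history now [(3, 23), (5, 8)])
v6: WRITE e=22  (e history now [(2, 16), (6, 22)])
READ c @v1: history=[] -> no version <= 1 -> NONE
READ e @v1: history=[(2, 16), (6, 22)] -> no version <= 1 -> NONE
v7: WRITE a=19  (a history now [(4, 19), (7, 19)])
v8: WRITE e=8  (e history now [(2, 16), (6, 22), (8, 8)])
v9: WRITE a=13  (a history now [(4, 19), (7, 19), (9, 13)])
v10: WRITE d=8  (d history now [(3, 23), (5, 8), (10, 8)])
v11: WRITE a=12  (a history now [(4, 19), (7, 19), (9, 13), (11, 12)])
READ c @v1: history=[] -> no version <= 1 -> NONE
v12: WRITE a=6  (a history now [(4, 19), (7, 19), (9, 13), (11, 12), (12, 6)])
v13: WRITE b=11  (b history now [(1, 19), (13, 11)])
v14: WRITE d=10  (d history now [(3, 23), (5, 8), (10, 8), (14, 10)])
v15: WRITE d=20  (d history now [(3, 23), (5, 8), (10, 8), (14, 10), (15, 20)])
v16: WRITE c=2  (c history now [(16, 2)])
v17: WRITE d=11  (d history now [(3, 23), (5, 8), (10, 8), (14, 10), (15, 20), (17, 11)])
v18: WRITE b=24  (b history now [(1, 19), (13, 11), (18, 24)])
READ b @v4: history=[(1, 19), (13, 11), (18, 24)] -> pick v1 -> 19
v19: WRITE a=20  (a history now [(4, 19), (7, 19), (9, 13), (11, 12), (12, 6), (19, 20)])
v20: WRITE d=4  (d history now [(3, 23), (5, 8), (10, 8), (14, 10), (15, 20), (17, 11), (20, 4)])
v21: WRITE c=18  (c history now [(16, 2), (21, 18)])
v22: WRITE e=19  (e history now [(2, 16), (6, 22), (8, 8), (22, 19)])
v23: WRITE a=20  (a history now [(4, 19), (7, 19), (9, 13), (11, 12), (12, 6), (19, 20), (23, 20)])
READ b @v19: history=[(1, 19), (13, 11), (18, 24)] -> pick v18 -> 24
v24: WRITE e=23  (e history now [(2, 16), (6, 22), (8, 8), (22, 19), (24, 23)])
READ e @v9: history=[(2, 16), (6, 22), (8, 8), (22, 19), (24, 23)] -> pick v8 -> 8
v25: WRITE b=22  (b history now [(1, 19), (13, 11), (18, 24), (25, 22)])
READ c @v17: history=[(16, 2), (21, 18)] -> pick v16 -> 2
Read results in order: ['19', 'NONE', '19', 'NONE', 'NONE', 'NONE', '19', '24', '8', '2']
NONE count = 4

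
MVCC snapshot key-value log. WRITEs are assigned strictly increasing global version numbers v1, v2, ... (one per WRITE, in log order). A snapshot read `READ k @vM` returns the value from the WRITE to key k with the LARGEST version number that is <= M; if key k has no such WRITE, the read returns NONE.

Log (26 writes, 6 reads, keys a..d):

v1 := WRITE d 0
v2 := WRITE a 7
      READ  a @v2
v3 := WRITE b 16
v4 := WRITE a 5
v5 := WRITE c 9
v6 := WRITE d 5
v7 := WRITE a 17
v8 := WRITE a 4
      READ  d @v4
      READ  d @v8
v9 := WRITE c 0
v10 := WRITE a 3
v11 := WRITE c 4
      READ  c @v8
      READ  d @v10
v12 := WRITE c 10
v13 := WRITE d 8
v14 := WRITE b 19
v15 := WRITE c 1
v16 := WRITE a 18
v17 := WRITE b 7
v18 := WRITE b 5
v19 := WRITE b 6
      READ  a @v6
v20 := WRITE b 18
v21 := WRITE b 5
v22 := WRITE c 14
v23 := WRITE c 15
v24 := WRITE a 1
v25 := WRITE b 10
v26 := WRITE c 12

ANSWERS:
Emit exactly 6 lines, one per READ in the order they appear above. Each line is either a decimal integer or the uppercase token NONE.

Answer: 7
0
5
9
5
5

Derivation:
v1: WRITE d=0  (d history now [(1, 0)])
v2: WRITE a=7  (a history now [(2, 7)])
READ a @v2: history=[(2, 7)] -> pick v2 -> 7
v3: WRITE b=16  (b history now [(3, 16)])
v4: WRITE a=5  (a history now [(2, 7), (4, 5)])
v5: WRITE c=9  (c history now [(5, 9)])
v6: WRITE d=5  (d history now [(1, 0), (6, 5)])
v7: WRITE a=17  (a history now [(2, 7), (4, 5), (7, 17)])
v8: WRITE a=4  (a history now [(2, 7), (4, 5), (7, 17), (8, 4)])
READ d @v4: history=[(1, 0), (6, 5)] -> pick v1 -> 0
READ d @v8: history=[(1, 0), (6, 5)] -> pick v6 -> 5
v9: WRITE c=0  (c history now [(5, 9), (9, 0)])
v10: WRITE a=3  (a history now [(2, 7), (4, 5), (7, 17), (8, 4), (10, 3)])
v11: WRITE c=4  (c history now [(5, 9), (9, 0), (11, 4)])
READ c @v8: history=[(5, 9), (9, 0), (11, 4)] -> pick v5 -> 9
READ d @v10: history=[(1, 0), (6, 5)] -> pick v6 -> 5
v12: WRITE c=10  (c history now [(5, 9), (9, 0), (11, 4), (12, 10)])
v13: WRITE d=8  (d history now [(1, 0), (6, 5), (13, 8)])
v14: WRITE b=19  (b history now [(3, 16), (14, 19)])
v15: WRITE c=1  (c history now [(5, 9), (9, 0), (11, 4), (12, 10), (15, 1)])
v16: WRITE a=18  (a history now [(2, 7), (4, 5), (7, 17), (8, 4), (10, 3), (16, 18)])
v17: WRITE b=7  (b history now [(3, 16), (14, 19), (17, 7)])
v18: WRITE b=5  (b history now [(3, 16), (14, 19), (17, 7), (18, 5)])
v19: WRITE b=6  (b history now [(3, 16), (14, 19), (17, 7), (18, 5), (19, 6)])
READ a @v6: history=[(2, 7), (4, 5), (7, 17), (8, 4), (10, 3), (16, 18)] -> pick v4 -> 5
v20: WRITE b=18  (b history now [(3, 16), (14, 19), (17, 7), (18, 5), (19, 6), (20, 18)])
v21: WRITE b=5  (b history now [(3, 16), (14, 19), (17, 7), (18, 5), (19, 6), (20, 18), (21, 5)])
v22: WRITE c=14  (c history now [(5, 9), (9, 0), (11, 4), (12, 10), (15, 1), (22, 14)])
v23: WRITE c=15  (c history now [(5, 9), (9, 0), (11, 4), (12, 10), (15, 1), (22, 14), (23, 15)])
v24: WRITE a=1  (a history now [(2, 7), (4, 5), (7, 17), (8, 4), (10, 3), (16, 18), (24, 1)])
v25: WRITE b=10  (b history now [(3, 16), (14, 19), (17, 7), (18, 5), (19, 6), (20, 18), (21, 5), (25, 10)])
v26: WRITE c=12  (c history now [(5, 9), (9, 0), (11, 4), (12, 10), (15, 1), (22, 14), (23, 15), (26, 12)])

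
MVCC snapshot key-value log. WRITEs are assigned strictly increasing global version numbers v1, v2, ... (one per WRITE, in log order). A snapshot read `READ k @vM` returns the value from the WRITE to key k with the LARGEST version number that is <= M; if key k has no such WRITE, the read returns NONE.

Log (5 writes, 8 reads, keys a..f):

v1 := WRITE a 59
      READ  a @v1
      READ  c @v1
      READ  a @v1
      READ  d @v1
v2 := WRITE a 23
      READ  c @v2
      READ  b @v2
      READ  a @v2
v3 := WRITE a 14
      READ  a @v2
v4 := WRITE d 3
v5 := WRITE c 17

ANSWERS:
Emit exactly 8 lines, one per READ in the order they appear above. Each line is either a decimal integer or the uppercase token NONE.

v1: WRITE a=59  (a history now [(1, 59)])
READ a @v1: history=[(1, 59)] -> pick v1 -> 59
READ c @v1: history=[] -> no version <= 1 -> NONE
READ a @v1: history=[(1, 59)] -> pick v1 -> 59
READ d @v1: history=[] -> no version <= 1 -> NONE
v2: WRITE a=23  (a history now [(1, 59), (2, 23)])
READ c @v2: history=[] -> no version <= 2 -> NONE
READ b @v2: history=[] -> no version <= 2 -> NONE
READ a @v2: history=[(1, 59), (2, 23)] -> pick v2 -> 23
v3: WRITE a=14  (a history now [(1, 59), (2, 23), (3, 14)])
READ a @v2: history=[(1, 59), (2, 23), (3, 14)] -> pick v2 -> 23
v4: WRITE d=3  (d history now [(4, 3)])
v5: WRITE c=17  (c history now [(5, 17)])

Answer: 59
NONE
59
NONE
NONE
NONE
23
23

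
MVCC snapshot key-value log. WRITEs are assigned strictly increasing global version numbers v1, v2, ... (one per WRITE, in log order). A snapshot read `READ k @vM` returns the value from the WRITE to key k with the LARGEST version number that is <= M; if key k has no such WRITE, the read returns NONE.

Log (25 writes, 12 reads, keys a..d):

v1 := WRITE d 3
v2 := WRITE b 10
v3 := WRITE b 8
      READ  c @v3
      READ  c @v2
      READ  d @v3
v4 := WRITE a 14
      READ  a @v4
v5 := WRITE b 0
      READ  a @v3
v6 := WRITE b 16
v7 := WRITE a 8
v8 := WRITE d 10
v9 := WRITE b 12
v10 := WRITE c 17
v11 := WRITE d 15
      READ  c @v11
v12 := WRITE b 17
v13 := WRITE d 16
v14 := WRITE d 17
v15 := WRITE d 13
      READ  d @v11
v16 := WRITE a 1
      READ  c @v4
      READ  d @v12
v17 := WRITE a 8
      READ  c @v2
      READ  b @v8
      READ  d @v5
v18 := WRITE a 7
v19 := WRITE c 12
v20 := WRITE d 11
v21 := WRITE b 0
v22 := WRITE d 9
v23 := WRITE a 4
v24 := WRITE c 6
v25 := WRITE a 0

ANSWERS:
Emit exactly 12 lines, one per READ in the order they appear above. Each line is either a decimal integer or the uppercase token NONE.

Answer: NONE
NONE
3
14
NONE
17
15
NONE
15
NONE
16
3

Derivation:
v1: WRITE d=3  (d history now [(1, 3)])
v2: WRITE b=10  (b history now [(2, 10)])
v3: WRITE b=8  (b history now [(2, 10), (3, 8)])
READ c @v3: history=[] -> no version <= 3 -> NONE
READ c @v2: history=[] -> no version <= 2 -> NONE
READ d @v3: history=[(1, 3)] -> pick v1 -> 3
v4: WRITE a=14  (a history now [(4, 14)])
READ a @v4: history=[(4, 14)] -> pick v4 -> 14
v5: WRITE b=0  (b history now [(2, 10), (3, 8), (5, 0)])
READ a @v3: history=[(4, 14)] -> no version <= 3 -> NONE
v6: WRITE b=16  (b history now [(2, 10), (3, 8), (5, 0), (6, 16)])
v7: WRITE a=8  (a history now [(4, 14), (7, 8)])
v8: WRITE d=10  (d history now [(1, 3), (8, 10)])
v9: WRITE b=12  (b history now [(2, 10), (3, 8), (5, 0), (6, 16), (9, 12)])
v10: WRITE c=17  (c history now [(10, 17)])
v11: WRITE d=15  (d history now [(1, 3), (8, 10), (11, 15)])
READ c @v11: history=[(10, 17)] -> pick v10 -> 17
v12: WRITE b=17  (b history now [(2, 10), (3, 8), (5, 0), (6, 16), (9, 12), (12, 17)])
v13: WRITE d=16  (d history now [(1, 3), (8, 10), (11, 15), (13, 16)])
v14: WRITE d=17  (d history now [(1, 3), (8, 10), (11, 15), (13, 16), (14, 17)])
v15: WRITE d=13  (d history now [(1, 3), (8, 10), (11, 15), (13, 16), (14, 17), (15, 13)])
READ d @v11: history=[(1, 3), (8, 10), (11, 15), (13, 16), (14, 17), (15, 13)] -> pick v11 -> 15
v16: WRITE a=1  (a history now [(4, 14), (7, 8), (16, 1)])
READ c @v4: history=[(10, 17)] -> no version <= 4 -> NONE
READ d @v12: history=[(1, 3), (8, 10), (11, 15), (13, 16), (14, 17), (15, 13)] -> pick v11 -> 15
v17: WRITE a=8  (a history now [(4, 14), (7, 8), (16, 1), (17, 8)])
READ c @v2: history=[(10, 17)] -> no version <= 2 -> NONE
READ b @v8: history=[(2, 10), (3, 8), (5, 0), (6, 16), (9, 12), (12, 17)] -> pick v6 -> 16
READ d @v5: history=[(1, 3), (8, 10), (11, 15), (13, 16), (14, 17), (15, 13)] -> pick v1 -> 3
v18: WRITE a=7  (a history now [(4, 14), (7, 8), (16, 1), (17, 8), (18, 7)])
v19: WRITE c=12  (c history now [(10, 17), (19, 12)])
v20: WRITE d=11  (d history now [(1, 3), (8, 10), (11, 15), (13, 16), (14, 17), (15, 13), (20, 11)])
v21: WRITE b=0  (b history now [(2, 10), (3, 8), (5, 0), (6, 16), (9, 12), (12, 17), (21, 0)])
v22: WRITE d=9  (d history now [(1, 3), (8, 10), (11, 15), (13, 16), (14, 17), (15, 13), (20, 11), (22, 9)])
v23: WRITE a=4  (a history now [(4, 14), (7, 8), (16, 1), (17, 8), (18, 7), (23, 4)])
v24: WRITE c=6  (c history now [(10, 17), (19, 12), (24, 6)])
v25: WRITE a=0  (a history now [(4, 14), (7, 8), (16, 1), (17, 8), (18, 7), (23, 4), (25, 0)])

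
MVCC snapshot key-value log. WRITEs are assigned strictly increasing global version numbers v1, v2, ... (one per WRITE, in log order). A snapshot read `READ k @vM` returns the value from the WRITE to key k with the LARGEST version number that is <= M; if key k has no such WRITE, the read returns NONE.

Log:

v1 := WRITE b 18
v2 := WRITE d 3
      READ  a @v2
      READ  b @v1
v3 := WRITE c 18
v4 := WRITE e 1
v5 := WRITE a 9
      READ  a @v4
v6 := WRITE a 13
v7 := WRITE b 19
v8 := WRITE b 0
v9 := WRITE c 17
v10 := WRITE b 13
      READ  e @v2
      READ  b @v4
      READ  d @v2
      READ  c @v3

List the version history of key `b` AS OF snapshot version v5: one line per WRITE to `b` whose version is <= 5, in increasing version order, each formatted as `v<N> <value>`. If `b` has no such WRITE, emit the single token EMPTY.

Answer: v1 18

Derivation:
Scan writes for key=b with version <= 5:
  v1 WRITE b 18 -> keep
  v2 WRITE d 3 -> skip
  v3 WRITE c 18 -> skip
  v4 WRITE e 1 -> skip
  v5 WRITE a 9 -> skip
  v6 WRITE a 13 -> skip
  v7 WRITE b 19 -> drop (> snap)
  v8 WRITE b 0 -> drop (> snap)
  v9 WRITE c 17 -> skip
  v10 WRITE b 13 -> drop (> snap)
Collected: [(1, 18)]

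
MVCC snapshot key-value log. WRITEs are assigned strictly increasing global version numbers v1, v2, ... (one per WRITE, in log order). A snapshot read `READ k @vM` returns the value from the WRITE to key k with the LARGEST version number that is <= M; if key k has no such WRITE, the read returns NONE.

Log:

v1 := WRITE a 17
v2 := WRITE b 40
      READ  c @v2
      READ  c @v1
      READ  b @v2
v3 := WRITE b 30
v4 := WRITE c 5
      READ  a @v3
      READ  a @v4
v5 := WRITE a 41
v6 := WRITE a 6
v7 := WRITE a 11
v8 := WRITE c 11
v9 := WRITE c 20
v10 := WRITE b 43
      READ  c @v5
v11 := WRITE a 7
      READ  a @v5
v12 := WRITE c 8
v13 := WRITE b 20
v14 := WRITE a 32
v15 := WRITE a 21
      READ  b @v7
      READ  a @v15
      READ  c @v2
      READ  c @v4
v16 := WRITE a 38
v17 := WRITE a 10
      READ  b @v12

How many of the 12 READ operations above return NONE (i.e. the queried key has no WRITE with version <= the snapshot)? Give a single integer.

v1: WRITE a=17  (a history now [(1, 17)])
v2: WRITE b=40  (b history now [(2, 40)])
READ c @v2: history=[] -> no version <= 2 -> NONE
READ c @v1: history=[] -> no version <= 1 -> NONE
READ b @v2: history=[(2, 40)] -> pick v2 -> 40
v3: WRITE b=30  (b history now [(2, 40), (3, 30)])
v4: WRITE c=5  (c history now [(4, 5)])
READ a @v3: history=[(1, 17)] -> pick v1 -> 17
READ a @v4: history=[(1, 17)] -> pick v1 -> 17
v5: WRITE a=41  (a history now [(1, 17), (5, 41)])
v6: WRITE a=6  (a history now [(1, 17), (5, 41), (6, 6)])
v7: WRITE a=11  (a history now [(1, 17), (5, 41), (6, 6), (7, 11)])
v8: WRITE c=11  (c history now [(4, 5), (8, 11)])
v9: WRITE c=20  (c history now [(4, 5), (8, 11), (9, 20)])
v10: WRITE b=43  (b history now [(2, 40), (3, 30), (10, 43)])
READ c @v5: history=[(4, 5), (8, 11), (9, 20)] -> pick v4 -> 5
v11: WRITE a=7  (a history now [(1, 17), (5, 41), (6, 6), (7, 11), (11, 7)])
READ a @v5: history=[(1, 17), (5, 41), (6, 6), (7, 11), (11, 7)] -> pick v5 -> 41
v12: WRITE c=8  (c history now [(4, 5), (8, 11), (9, 20), (12, 8)])
v13: WRITE b=20  (b history now [(2, 40), (3, 30), (10, 43), (13, 20)])
v14: WRITE a=32  (a history now [(1, 17), (5, 41), (6, 6), (7, 11), (11, 7), (14, 32)])
v15: WRITE a=21  (a history now [(1, 17), (5, 41), (6, 6), (7, 11), (11, 7), (14, 32), (15, 21)])
READ b @v7: history=[(2, 40), (3, 30), (10, 43), (13, 20)] -> pick v3 -> 30
READ a @v15: history=[(1, 17), (5, 41), (6, 6), (7, 11), (11, 7), (14, 32), (15, 21)] -> pick v15 -> 21
READ c @v2: history=[(4, 5), (8, 11), (9, 20), (12, 8)] -> no version <= 2 -> NONE
READ c @v4: history=[(4, 5), (8, 11), (9, 20), (12, 8)] -> pick v4 -> 5
v16: WRITE a=38  (a history now [(1, 17), (5, 41), (6, 6), (7, 11), (11, 7), (14, 32), (15, 21), (16, 38)])
v17: WRITE a=10  (a history now [(1, 17), (5, 41), (6, 6), (7, 11), (11, 7), (14, 32), (15, 21), (16, 38), (17, 10)])
READ b @v12: history=[(2, 40), (3, 30), (10, 43), (13, 20)] -> pick v10 -> 43
Read results in order: ['NONE', 'NONE', '40', '17', '17', '5', '41', '30', '21', 'NONE', '5', '43']
NONE count = 3

Answer: 3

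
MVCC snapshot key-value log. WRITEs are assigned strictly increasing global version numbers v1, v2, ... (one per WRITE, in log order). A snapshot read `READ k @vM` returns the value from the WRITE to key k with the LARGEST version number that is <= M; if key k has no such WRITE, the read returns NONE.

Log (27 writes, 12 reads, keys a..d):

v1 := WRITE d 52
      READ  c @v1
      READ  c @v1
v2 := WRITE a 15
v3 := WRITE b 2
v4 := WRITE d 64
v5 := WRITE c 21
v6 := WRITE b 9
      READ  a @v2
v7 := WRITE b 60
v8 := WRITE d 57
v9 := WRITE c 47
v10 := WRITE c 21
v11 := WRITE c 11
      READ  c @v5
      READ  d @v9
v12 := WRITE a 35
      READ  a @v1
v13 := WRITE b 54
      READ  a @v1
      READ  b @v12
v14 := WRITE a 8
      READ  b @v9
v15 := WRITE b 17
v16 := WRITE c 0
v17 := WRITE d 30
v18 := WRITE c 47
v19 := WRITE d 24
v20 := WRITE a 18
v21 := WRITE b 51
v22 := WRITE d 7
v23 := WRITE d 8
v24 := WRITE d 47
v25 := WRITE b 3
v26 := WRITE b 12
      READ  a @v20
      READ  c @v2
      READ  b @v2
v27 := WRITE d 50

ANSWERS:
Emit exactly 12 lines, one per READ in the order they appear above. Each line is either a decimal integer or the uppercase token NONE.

v1: WRITE d=52  (d history now [(1, 52)])
READ c @v1: history=[] -> no version <= 1 -> NONE
READ c @v1: history=[] -> no version <= 1 -> NONE
v2: WRITE a=15  (a history now [(2, 15)])
v3: WRITE b=2  (b history now [(3, 2)])
v4: WRITE d=64  (d history now [(1, 52), (4, 64)])
v5: WRITE c=21  (c history now [(5, 21)])
v6: WRITE b=9  (b history now [(3, 2), (6, 9)])
READ a @v2: history=[(2, 15)] -> pick v2 -> 15
v7: WRITE b=60  (b history now [(3, 2), (6, 9), (7, 60)])
v8: WRITE d=57  (d history now [(1, 52), (4, 64), (8, 57)])
v9: WRITE c=47  (c history now [(5, 21), (9, 47)])
v10: WRITE c=21  (c history now [(5, 21), (9, 47), (10, 21)])
v11: WRITE c=11  (c history now [(5, 21), (9, 47), (10, 21), (11, 11)])
READ c @v5: history=[(5, 21), (9, 47), (10, 21), (11, 11)] -> pick v5 -> 21
READ d @v9: history=[(1, 52), (4, 64), (8, 57)] -> pick v8 -> 57
v12: WRITE a=35  (a history now [(2, 15), (12, 35)])
READ a @v1: history=[(2, 15), (12, 35)] -> no version <= 1 -> NONE
v13: WRITE b=54  (b history now [(3, 2), (6, 9), (7, 60), (13, 54)])
READ a @v1: history=[(2, 15), (12, 35)] -> no version <= 1 -> NONE
READ b @v12: history=[(3, 2), (6, 9), (7, 60), (13, 54)] -> pick v7 -> 60
v14: WRITE a=8  (a history now [(2, 15), (12, 35), (14, 8)])
READ b @v9: history=[(3, 2), (6, 9), (7, 60), (13, 54)] -> pick v7 -> 60
v15: WRITE b=17  (b history now [(3, 2), (6, 9), (7, 60), (13, 54), (15, 17)])
v16: WRITE c=0  (c history now [(5, 21), (9, 47), (10, 21), (11, 11), (16, 0)])
v17: WRITE d=30  (d history now [(1, 52), (4, 64), (8, 57), (17, 30)])
v18: WRITE c=47  (c history now [(5, 21), (9, 47), (10, 21), (11, 11), (16, 0), (18, 47)])
v19: WRITE d=24  (d history now [(1, 52), (4, 64), (8, 57), (17, 30), (19, 24)])
v20: WRITE a=18  (a history now [(2, 15), (12, 35), (14, 8), (20, 18)])
v21: WRITE b=51  (b history now [(3, 2), (6, 9), (7, 60), (13, 54), (15, 17), (21, 51)])
v22: WRITE d=7  (d history now [(1, 52), (4, 64), (8, 57), (17, 30), (19, 24), (22, 7)])
v23: WRITE d=8  (d history now [(1, 52), (4, 64), (8, 57), (17, 30), (19, 24), (22, 7), (23, 8)])
v24: WRITE d=47  (d history now [(1, 52), (4, 64), (8, 57), (17, 30), (19, 24), (22, 7), (23, 8), (24, 47)])
v25: WRITE b=3  (b history now [(3, 2), (6, 9), (7, 60), (13, 54), (15, 17), (21, 51), (25, 3)])
v26: WRITE b=12  (b history now [(3, 2), (6, 9), (7, 60), (13, 54), (15, 17), (21, 51), (25, 3), (26, 12)])
READ a @v20: history=[(2, 15), (12, 35), (14, 8), (20, 18)] -> pick v20 -> 18
READ c @v2: history=[(5, 21), (9, 47), (10, 21), (11, 11), (16, 0), (18, 47)] -> no version <= 2 -> NONE
READ b @v2: history=[(3, 2), (6, 9), (7, 60), (13, 54), (15, 17), (21, 51), (25, 3), (26, 12)] -> no version <= 2 -> NONE
v27: WRITE d=50  (d history now [(1, 52), (4, 64), (8, 57), (17, 30), (19, 24), (22, 7), (23, 8), (24, 47), (27, 50)])

Answer: NONE
NONE
15
21
57
NONE
NONE
60
60
18
NONE
NONE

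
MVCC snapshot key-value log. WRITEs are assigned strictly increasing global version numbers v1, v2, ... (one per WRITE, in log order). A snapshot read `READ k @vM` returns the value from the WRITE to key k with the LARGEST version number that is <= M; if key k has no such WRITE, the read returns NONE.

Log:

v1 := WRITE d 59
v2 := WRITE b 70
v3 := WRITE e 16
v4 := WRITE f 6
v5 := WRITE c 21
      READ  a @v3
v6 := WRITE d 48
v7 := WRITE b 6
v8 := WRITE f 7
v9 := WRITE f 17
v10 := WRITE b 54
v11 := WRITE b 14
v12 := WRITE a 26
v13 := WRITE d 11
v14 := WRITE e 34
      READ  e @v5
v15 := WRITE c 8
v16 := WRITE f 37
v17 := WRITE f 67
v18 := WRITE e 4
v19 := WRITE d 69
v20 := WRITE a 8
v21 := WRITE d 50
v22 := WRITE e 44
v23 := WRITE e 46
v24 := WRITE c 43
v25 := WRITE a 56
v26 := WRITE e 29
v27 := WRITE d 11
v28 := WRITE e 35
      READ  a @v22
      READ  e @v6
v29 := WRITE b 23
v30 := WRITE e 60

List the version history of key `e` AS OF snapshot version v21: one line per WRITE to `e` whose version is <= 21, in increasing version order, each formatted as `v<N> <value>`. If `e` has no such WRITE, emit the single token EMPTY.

Scan writes for key=e with version <= 21:
  v1 WRITE d 59 -> skip
  v2 WRITE b 70 -> skip
  v3 WRITE e 16 -> keep
  v4 WRITE f 6 -> skip
  v5 WRITE c 21 -> skip
  v6 WRITE d 48 -> skip
  v7 WRITE b 6 -> skip
  v8 WRITE f 7 -> skip
  v9 WRITE f 17 -> skip
  v10 WRITE b 54 -> skip
  v11 WRITE b 14 -> skip
  v12 WRITE a 26 -> skip
  v13 WRITE d 11 -> skip
  v14 WRITE e 34 -> keep
  v15 WRITE c 8 -> skip
  v16 WRITE f 37 -> skip
  v17 WRITE f 67 -> skip
  v18 WRITE e 4 -> keep
  v19 WRITE d 69 -> skip
  v20 WRITE a 8 -> skip
  v21 WRITE d 50 -> skip
  v22 WRITE e 44 -> drop (> snap)
  v23 WRITE e 46 -> drop (> snap)
  v24 WRITE c 43 -> skip
  v25 WRITE a 56 -> skip
  v26 WRITE e 29 -> drop (> snap)
  v27 WRITE d 11 -> skip
  v28 WRITE e 35 -> drop (> snap)
  v29 WRITE b 23 -> skip
  v30 WRITE e 60 -> drop (> snap)
Collected: [(3, 16), (14, 34), (18, 4)]

Answer: v3 16
v14 34
v18 4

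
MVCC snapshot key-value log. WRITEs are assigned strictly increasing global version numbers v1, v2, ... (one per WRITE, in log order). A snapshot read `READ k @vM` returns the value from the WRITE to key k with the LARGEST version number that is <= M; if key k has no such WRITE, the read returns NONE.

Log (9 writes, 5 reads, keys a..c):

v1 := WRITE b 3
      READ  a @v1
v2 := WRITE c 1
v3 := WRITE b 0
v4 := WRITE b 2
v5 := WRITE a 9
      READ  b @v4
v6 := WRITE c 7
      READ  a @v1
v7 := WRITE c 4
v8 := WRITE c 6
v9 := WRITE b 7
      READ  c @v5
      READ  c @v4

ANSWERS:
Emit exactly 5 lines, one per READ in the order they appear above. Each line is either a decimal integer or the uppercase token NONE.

Answer: NONE
2
NONE
1
1

Derivation:
v1: WRITE b=3  (b history now [(1, 3)])
READ a @v1: history=[] -> no version <= 1 -> NONE
v2: WRITE c=1  (c history now [(2, 1)])
v3: WRITE b=0  (b history now [(1, 3), (3, 0)])
v4: WRITE b=2  (b history now [(1, 3), (3, 0), (4, 2)])
v5: WRITE a=9  (a history now [(5, 9)])
READ b @v4: history=[(1, 3), (3, 0), (4, 2)] -> pick v4 -> 2
v6: WRITE c=7  (c history now [(2, 1), (6, 7)])
READ a @v1: history=[(5, 9)] -> no version <= 1 -> NONE
v7: WRITE c=4  (c history now [(2, 1), (6, 7), (7, 4)])
v8: WRITE c=6  (c history now [(2, 1), (6, 7), (7, 4), (8, 6)])
v9: WRITE b=7  (b history now [(1, 3), (3, 0), (4, 2), (9, 7)])
READ c @v5: history=[(2, 1), (6, 7), (7, 4), (8, 6)] -> pick v2 -> 1
READ c @v4: history=[(2, 1), (6, 7), (7, 4), (8, 6)] -> pick v2 -> 1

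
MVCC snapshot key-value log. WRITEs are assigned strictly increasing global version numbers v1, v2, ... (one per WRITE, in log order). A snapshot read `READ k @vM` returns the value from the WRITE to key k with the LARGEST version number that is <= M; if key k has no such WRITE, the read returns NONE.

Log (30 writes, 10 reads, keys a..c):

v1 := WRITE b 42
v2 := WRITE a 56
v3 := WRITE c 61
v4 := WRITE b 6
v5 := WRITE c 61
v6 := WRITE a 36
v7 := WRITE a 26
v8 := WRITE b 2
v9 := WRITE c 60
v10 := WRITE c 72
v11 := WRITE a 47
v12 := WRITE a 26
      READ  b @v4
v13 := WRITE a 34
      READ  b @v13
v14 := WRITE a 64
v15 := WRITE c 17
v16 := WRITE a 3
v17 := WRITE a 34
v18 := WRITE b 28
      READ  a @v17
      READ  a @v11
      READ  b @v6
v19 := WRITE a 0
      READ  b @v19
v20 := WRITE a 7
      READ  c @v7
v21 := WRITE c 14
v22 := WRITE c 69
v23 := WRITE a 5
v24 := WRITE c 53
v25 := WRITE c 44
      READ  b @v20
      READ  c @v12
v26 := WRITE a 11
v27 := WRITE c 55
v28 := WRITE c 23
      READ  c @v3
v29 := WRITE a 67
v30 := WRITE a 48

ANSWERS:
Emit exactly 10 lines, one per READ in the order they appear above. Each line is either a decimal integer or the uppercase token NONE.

v1: WRITE b=42  (b history now [(1, 42)])
v2: WRITE a=56  (a history now [(2, 56)])
v3: WRITE c=61  (c history now [(3, 61)])
v4: WRITE b=6  (b history now [(1, 42), (4, 6)])
v5: WRITE c=61  (c history now [(3, 61), (5, 61)])
v6: WRITE a=36  (a history now [(2, 56), (6, 36)])
v7: WRITE a=26  (a history now [(2, 56), (6, 36), (7, 26)])
v8: WRITE b=2  (b history now [(1, 42), (4, 6), (8, 2)])
v9: WRITE c=60  (c history now [(3, 61), (5, 61), (9, 60)])
v10: WRITE c=72  (c history now [(3, 61), (5, 61), (9, 60), (10, 72)])
v11: WRITE a=47  (a history now [(2, 56), (6, 36), (7, 26), (11, 47)])
v12: WRITE a=26  (a history now [(2, 56), (6, 36), (7, 26), (11, 47), (12, 26)])
READ b @v4: history=[(1, 42), (4, 6), (8, 2)] -> pick v4 -> 6
v13: WRITE a=34  (a history now [(2, 56), (6, 36), (7, 26), (11, 47), (12, 26), (13, 34)])
READ b @v13: history=[(1, 42), (4, 6), (8, 2)] -> pick v8 -> 2
v14: WRITE a=64  (a history now [(2, 56), (6, 36), (7, 26), (11, 47), (12, 26), (13, 34), (14, 64)])
v15: WRITE c=17  (c history now [(3, 61), (5, 61), (9, 60), (10, 72), (15, 17)])
v16: WRITE a=3  (a history now [(2, 56), (6, 36), (7, 26), (11, 47), (12, 26), (13, 34), (14, 64), (16, 3)])
v17: WRITE a=34  (a history now [(2, 56), (6, 36), (7, 26), (11, 47), (12, 26), (13, 34), (14, 64), (16, 3), (17, 34)])
v18: WRITE b=28  (b history now [(1, 42), (4, 6), (8, 2), (18, 28)])
READ a @v17: history=[(2, 56), (6, 36), (7, 26), (11, 47), (12, 26), (13, 34), (14, 64), (16, 3), (17, 34)] -> pick v17 -> 34
READ a @v11: history=[(2, 56), (6, 36), (7, 26), (11, 47), (12, 26), (13, 34), (14, 64), (16, 3), (17, 34)] -> pick v11 -> 47
READ b @v6: history=[(1, 42), (4, 6), (8, 2), (18, 28)] -> pick v4 -> 6
v19: WRITE a=0  (a history now [(2, 56), (6, 36), (7, 26), (11, 47), (12, 26), (13, 34), (14, 64), (16, 3), (17, 34), (19, 0)])
READ b @v19: history=[(1, 42), (4, 6), (8, 2), (18, 28)] -> pick v18 -> 28
v20: WRITE a=7  (a history now [(2, 56), (6, 36), (7, 26), (11, 47), (12, 26), (13, 34), (14, 64), (16, 3), (17, 34), (19, 0), (20, 7)])
READ c @v7: history=[(3, 61), (5, 61), (9, 60), (10, 72), (15, 17)] -> pick v5 -> 61
v21: WRITE c=14  (c history now [(3, 61), (5, 61), (9, 60), (10, 72), (15, 17), (21, 14)])
v22: WRITE c=69  (c history now [(3, 61), (5, 61), (9, 60), (10, 72), (15, 17), (21, 14), (22, 69)])
v23: WRITE a=5  (a history now [(2, 56), (6, 36), (7, 26), (11, 47), (12, 26), (13, 34), (14, 64), (16, 3), (17, 34), (19, 0), (20, 7), (23, 5)])
v24: WRITE c=53  (c history now [(3, 61), (5, 61), (9, 60), (10, 72), (15, 17), (21, 14), (22, 69), (24, 53)])
v25: WRITE c=44  (c history now [(3, 61), (5, 61), (9, 60), (10, 72), (15, 17), (21, 14), (22, 69), (24, 53), (25, 44)])
READ b @v20: history=[(1, 42), (4, 6), (8, 2), (18, 28)] -> pick v18 -> 28
READ c @v12: history=[(3, 61), (5, 61), (9, 60), (10, 72), (15, 17), (21, 14), (22, 69), (24, 53), (25, 44)] -> pick v10 -> 72
v26: WRITE a=11  (a history now [(2, 56), (6, 36), (7, 26), (11, 47), (12, 26), (13, 34), (14, 64), (16, 3), (17, 34), (19, 0), (20, 7), (23, 5), (26, 11)])
v27: WRITE c=55  (c history now [(3, 61), (5, 61), (9, 60), (10, 72), (15, 17), (21, 14), (22, 69), (24, 53), (25, 44), (27, 55)])
v28: WRITE c=23  (c history now [(3, 61), (5, 61), (9, 60), (10, 72), (15, 17), (21, 14), (22, 69), (24, 53), (25, 44), (27, 55), (28, 23)])
READ c @v3: history=[(3, 61), (5, 61), (9, 60), (10, 72), (15, 17), (21, 14), (22, 69), (24, 53), (25, 44), (27, 55), (28, 23)] -> pick v3 -> 61
v29: WRITE a=67  (a history now [(2, 56), (6, 36), (7, 26), (11, 47), (12, 26), (13, 34), (14, 64), (16, 3), (17, 34), (19, 0), (20, 7), (23, 5), (26, 11), (29, 67)])
v30: WRITE a=48  (a history now [(2, 56), (6, 36), (7, 26), (11, 47), (12, 26), (13, 34), (14, 64), (16, 3), (17, 34), (19, 0), (20, 7), (23, 5), (26, 11), (29, 67), (30, 48)])

Answer: 6
2
34
47
6
28
61
28
72
61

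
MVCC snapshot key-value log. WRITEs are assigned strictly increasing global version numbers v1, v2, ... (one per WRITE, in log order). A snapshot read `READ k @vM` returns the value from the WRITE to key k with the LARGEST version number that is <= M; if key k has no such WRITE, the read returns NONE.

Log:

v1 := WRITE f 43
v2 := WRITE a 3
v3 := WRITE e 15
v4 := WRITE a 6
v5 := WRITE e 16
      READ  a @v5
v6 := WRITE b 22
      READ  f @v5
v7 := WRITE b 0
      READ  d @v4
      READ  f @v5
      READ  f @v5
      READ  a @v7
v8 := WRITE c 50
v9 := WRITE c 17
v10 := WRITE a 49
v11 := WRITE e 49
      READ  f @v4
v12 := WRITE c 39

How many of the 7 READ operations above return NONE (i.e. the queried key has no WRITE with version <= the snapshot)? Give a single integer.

Answer: 1

Derivation:
v1: WRITE f=43  (f history now [(1, 43)])
v2: WRITE a=3  (a history now [(2, 3)])
v3: WRITE e=15  (e history now [(3, 15)])
v4: WRITE a=6  (a history now [(2, 3), (4, 6)])
v5: WRITE e=16  (e history now [(3, 15), (5, 16)])
READ a @v5: history=[(2, 3), (4, 6)] -> pick v4 -> 6
v6: WRITE b=22  (b history now [(6, 22)])
READ f @v5: history=[(1, 43)] -> pick v1 -> 43
v7: WRITE b=0  (b history now [(6, 22), (7, 0)])
READ d @v4: history=[] -> no version <= 4 -> NONE
READ f @v5: history=[(1, 43)] -> pick v1 -> 43
READ f @v5: history=[(1, 43)] -> pick v1 -> 43
READ a @v7: history=[(2, 3), (4, 6)] -> pick v4 -> 6
v8: WRITE c=50  (c history now [(8, 50)])
v9: WRITE c=17  (c history now [(8, 50), (9, 17)])
v10: WRITE a=49  (a history now [(2, 3), (4, 6), (10, 49)])
v11: WRITE e=49  (e history now [(3, 15), (5, 16), (11, 49)])
READ f @v4: history=[(1, 43)] -> pick v1 -> 43
v12: WRITE c=39  (c history now [(8, 50), (9, 17), (12, 39)])
Read results in order: ['6', '43', 'NONE', '43', '43', '6', '43']
NONE count = 1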